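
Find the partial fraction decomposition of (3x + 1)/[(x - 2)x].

At x=2: α = (3·2 + 1)/(2 - 0) = 7/2. At x=0: β = (3·0 + 1)/(0 - 2) = -1/2
Result: (7/2)/(x - 2) - (1/2)/x


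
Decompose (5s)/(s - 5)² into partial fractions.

(5s) = α(s - 5) + β. At s = 5: β = 5·5 + 0 = 25. Coeff of s: α = 5
Result: 5/(s - 5) + 25/(s - 5)²


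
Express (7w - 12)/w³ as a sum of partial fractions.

(7w - 12) = Pw² + Qw + R. At w = 0: R = 7·0 - 12 = -12. Coefficients: P = 0, Q = 7
Result: 7/w² - 12/w³


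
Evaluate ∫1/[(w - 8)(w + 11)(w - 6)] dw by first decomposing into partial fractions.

Cover-up: A = 1/38, B = 1/323, C = -1/34. Decomposition: (1/38)/(w - 8) + (1/323)/(w + 11) - (1/34)/(w - 6). Integrate each term: (1/38) ln|(w - 8)| + (1/323) ln|(w + 11)| - (1/34) ln|(w - 6)| + C


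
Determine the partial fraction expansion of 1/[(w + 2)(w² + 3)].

Cover-up at w = -2: A = 1/((-2)² + 3) = 1/7. Then B = -A = -1/7, C = -A·(0 - 2) = 2/7
Result: (1/7)/(w + 2) - ((1/7)w - 2/7)/(w² + 3)


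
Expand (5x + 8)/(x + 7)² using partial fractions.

(5x + 8) = P(x + 7) + Q. At x = -7: Q = 5·(-7) + 8 = -27. Coeff of x: P = 5
Result: 5/(x + 7) - 27/(x + 7)²


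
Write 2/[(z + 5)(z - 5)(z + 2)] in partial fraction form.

Using cover-up method: A = 1/15, B = 1/35, C = -2/21
Result: (1/15)/(z + 5) + (1/35)/(z - 5) - (2/21)/(z + 2)


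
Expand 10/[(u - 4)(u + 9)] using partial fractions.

10/(u - 4)(u + 9) = A/(u - 4) + B/(u + 9). A = 10/(4 + 9) = 10/13, B = 10/(-9 - 4) = -10/13
Result: (10/13)/(u - 4) - (10/13)/(u + 9)


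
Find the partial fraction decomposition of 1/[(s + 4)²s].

Cover-up at s=0: C = 1/(0 + 4)² = 1/16. Cover-up at s=-4: B = 1/(-4 - 0) = -1/4. Comparing s² coeff: A = -C = -1/16
Result: (-1/16)/(s + 4) - (1/4)/(s + 4)² + (1/16)/s


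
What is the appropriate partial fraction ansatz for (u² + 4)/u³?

Repeated linear factor (power 3): α/u + β/u² + γ/u³


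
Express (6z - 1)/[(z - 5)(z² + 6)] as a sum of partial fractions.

At z=5: P = (6·5 - 1)/(5² + 6) = 29/31. Q = -P = -29/31, R = 6 - 5·P = 41/31
Result: (29/31)/(z - 5) - ((29/31)z - 41/31)/(z² + 6)


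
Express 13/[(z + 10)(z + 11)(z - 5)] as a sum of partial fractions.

Using cover-up method: P = -13/15, Q = 13/16, R = 13/240
Result: (-13/15)/(z + 10) + (13/16)/(z + 11) + (13/240)/(z - 5)


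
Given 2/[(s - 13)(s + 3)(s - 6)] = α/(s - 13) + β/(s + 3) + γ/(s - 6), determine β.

Cover-up at s = -3: β = 2/[(-3 - 13)(-3 - 6)] = 2/[(-16)(-9)] = 2/144 = 1/72


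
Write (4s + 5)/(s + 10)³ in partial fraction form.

(4s + 5) = A(s + 10)² + B(s + 10) + C. At s = -10: C = 4·(-10) + 5 = -35. Coefficients: A = 0, B = 4
Result: 4/(s + 10)² - 35/(s + 10)³


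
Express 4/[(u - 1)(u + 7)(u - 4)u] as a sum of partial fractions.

Using Heaviside cover-up: (-1/6)/(u - 1) - (1/154)/(u + 7) + (1/33)/(u - 4) + (1/7)/u


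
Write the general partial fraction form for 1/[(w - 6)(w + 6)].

Distinct linear factors: α/(w - 6) + β/(w + 6)


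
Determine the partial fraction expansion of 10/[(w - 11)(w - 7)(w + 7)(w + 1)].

Using Heaviside cover-up: (5/432)/(w - 11) - (5/224)/(w - 7) - (5/756)/(w + 7) + (5/288)/(w + 1)


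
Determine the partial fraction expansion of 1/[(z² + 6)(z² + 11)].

Coefficient matching gives α = γ = 0, β = 1/(11-6) = 1/5, δ = -β = -1/5
Result: (1/5)/(z² + 6) - (1/5)/(z² + 11)


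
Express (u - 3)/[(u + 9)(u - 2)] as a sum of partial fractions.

At u=-9: α = (1·(-9) - 3)/(-9 - 2) = 12/11. At u=2: β = (1·2 - 3)/(2 + 9) = -1/11
Result: (12/11)/(u + 9) - (1/11)/(u - 2)


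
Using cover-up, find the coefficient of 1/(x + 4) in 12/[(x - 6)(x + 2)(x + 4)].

Cover (x + 4), set x=-4: 12/[(-4 - 6)(-4 + 2)] = 3/5


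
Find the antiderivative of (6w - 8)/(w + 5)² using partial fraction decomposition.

Decompose: α = 6, β = 6·(-5) - 8 = -38, so (6w - 8)/(w + 5)² = 6/(w + 5) - 38/(w + 5)². Integrate: ∫ α/(w + 5) dw = 6 ln|(w + 5)|; ∫ β/(w + 5)² dw = 38/(w + 5). Sum: 6 ln|(w + 5)| + 38/(w + 5) + C


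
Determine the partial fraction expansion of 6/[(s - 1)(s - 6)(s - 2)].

Using cover-up method: α = 6/5, β = 3/10, γ = -3/2
Result: (6/5)/(s - 1) + (3/10)/(s - 6) - (3/2)/(s - 2)


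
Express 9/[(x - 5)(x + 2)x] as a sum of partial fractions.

Using cover-up method: A = 9/35, B = 9/14, C = -9/10
Result: (9/35)/(x - 5) + (9/14)/(x + 2) - (9/10)/x


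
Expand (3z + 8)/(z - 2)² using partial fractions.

(3z + 8) = α(z - 2) + β. At z = 2: β = 3·2 + 8 = 14. Coeff of z: α = 3
Result: 3/(z - 2) + 14/(z - 2)²


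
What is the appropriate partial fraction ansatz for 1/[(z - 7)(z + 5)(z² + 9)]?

Two linear + quadratic: A/(z - 7) + B/(z + 5) + (Cz + D)/(z² + 9)


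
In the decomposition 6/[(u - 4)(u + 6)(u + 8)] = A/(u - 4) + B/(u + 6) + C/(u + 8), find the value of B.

Cover-up at u = -6: B = 6/[(-6 - 4)(-6 + 8)] = 6/[(-10)(2)] = -6/20 = -3/10


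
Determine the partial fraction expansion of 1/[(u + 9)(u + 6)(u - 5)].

Using cover-up method: P = 1/42, Q = -1/33, R = 1/154
Result: (1/42)/(u + 9) - (1/33)/(u + 6) + (1/154)/(u - 5)


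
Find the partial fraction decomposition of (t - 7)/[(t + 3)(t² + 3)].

At t=-3: P = (1·(-3) - 7)/((-3)² + 3) = -5/6. Q = -P = 5/6, R = 1 - (-3)·P = -3/2
Result: (-5/6)/(t + 3) + ((5/6)t - 3/2)/(t² + 3)


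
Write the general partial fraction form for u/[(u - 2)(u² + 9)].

Linear + irreducible quadratic: α/(u - 2) + (βu + γ)/(u² + 9)


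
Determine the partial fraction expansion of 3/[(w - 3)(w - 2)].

3/(w - 3)(w - 2) = α/(w - 3) + β/(w - 2). α = 3/(3 - 2) = 3, β = 3/(2 - 3) = -3
Result: 3/(w - 3) - 3/(w - 2)


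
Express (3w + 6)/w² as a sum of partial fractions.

(3w + 6) = αw + β. At w = 0: β = 3·0 + 6 = 6. Coeff of w: α = 3
Result: 3/w + 6/w²


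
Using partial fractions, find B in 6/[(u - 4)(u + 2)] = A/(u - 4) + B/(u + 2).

Cover-up at u = -2: B = 6/(-2 - 4) = -6/6 = -1


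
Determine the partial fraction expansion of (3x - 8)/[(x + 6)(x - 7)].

At x=-6: A = (3·(-6) - 8)/(-6 - 7) = 2. At x=7: B = (3·7 - 8)/(7 + 6) = 1
Result: 2/(x + 6) + 1/(x - 7)


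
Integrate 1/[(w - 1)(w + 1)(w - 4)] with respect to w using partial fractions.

Cover-up: α = -1/6, β = 1/10, γ = 1/15. Decomposition: (-1/6)/(w - 1) + (1/10)/(w + 1) + (1/15)/(w - 4). Integrate each term: (-1/6) ln|(w - 1)| + (1/10) ln|(w + 1)| + (1/15) ln|(w - 4)| + C


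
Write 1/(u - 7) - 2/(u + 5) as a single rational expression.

Common denominator (u - 7)(u + 5). Numerator: 1(u + 5) - 2(u - 7) = (u + 5) - (2u - 14) = -u + 19
Result: (-u + 19)/[(u - 7)(u + 5)]


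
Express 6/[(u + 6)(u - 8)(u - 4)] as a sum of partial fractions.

Using cover-up method: A = 3/70, B = 3/28, C = -3/20
Result: (3/70)/(u + 6) + (3/28)/(u - 8) - (3/20)/(u - 4)


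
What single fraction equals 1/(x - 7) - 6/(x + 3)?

Common denominator (x - 7)(x + 3). Numerator: 1(x + 3) - 6(x - 7) = (x + 3) - (6x - 42) = -5x + 45
Result: (-5x + 45)/[(x - 7)(x + 3)]


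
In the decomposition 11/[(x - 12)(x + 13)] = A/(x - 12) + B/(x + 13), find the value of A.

Cover-up at x = 12: A = 11/(12 + 13) = 11/25


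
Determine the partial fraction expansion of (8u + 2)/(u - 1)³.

(8u + 2) = α(u - 1)² + β(u - 1) + γ. At u = 1: γ = 8·1 + 2 = 10. Coefficients: α = 0, β = 8
Result: 8/(u - 1)² + 10/(u - 1)³


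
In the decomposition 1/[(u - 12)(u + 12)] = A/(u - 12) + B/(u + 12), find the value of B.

Cover-up at u = -12: B = 1/(-12 - 12) = -1/24


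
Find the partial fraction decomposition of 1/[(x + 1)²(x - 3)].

Cover-up at x=3: C = 1/(3 + 1)² = 1/16. Cover-up at x=-1: B = 1/(-1 - 3) = -1/4. Comparing x² coeff: A = -C = -1/16
Result: (-1/16)/(x + 1) - (1/4)/(x + 1)² + (1/16)/(x - 3)


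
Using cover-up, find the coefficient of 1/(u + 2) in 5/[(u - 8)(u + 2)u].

Cover (u + 2), set u=-2: 5/[(-2 - 8)(-2 - 0)] = 1/4


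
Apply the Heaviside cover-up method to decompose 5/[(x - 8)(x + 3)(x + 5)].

Cover (x - 8), x=8: P = 5/[(8 + 3)(8 + 5)] = 5/143. Cover (x + 3), x=-3: Q = 5/[(-3 - 8)(-3 + 5)] = -5/22. Cover (x + 5), x=-5: R = 5/[(-5 - 8)(-5 + 3)] = 5/26.
Result: (5/143)/(x - 8) - (5/22)/(x + 3) + (5/26)/(x + 5)


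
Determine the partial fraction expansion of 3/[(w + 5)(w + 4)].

3/(w + 5)(w + 4) = α/(w + 5) + β/(w + 4). α = 3/(-5 + 4) = -3, β = 3/(-4 + 5) = 3
Result: -3/(w + 5) + 3/(w + 4)


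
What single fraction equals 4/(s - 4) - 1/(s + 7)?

Common denominator (s - 4)(s + 7). Numerator: 4(s + 7) - 1(s - 4) = (4s + 28) - (s - 4) = 3s + 32
Result: (3s + 32)/[(s - 4)(s + 7)]


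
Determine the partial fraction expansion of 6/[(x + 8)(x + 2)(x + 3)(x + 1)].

Using Heaviside cover-up: (-1/35)/(x + 8) - 1/(x + 2) + (3/5)/(x + 3) + (3/7)/(x + 1)


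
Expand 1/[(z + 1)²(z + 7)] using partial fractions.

Cover-up at z=-7: C = 1/(-7 + 1)² = 1/36. Cover-up at z=-1: B = 1/(-1 + 7) = 1/6. Comparing z² coeff: A = -C = -1/36
Result: (-1/36)/(z + 1) + (1/6)/(z + 1)² + (1/36)/(z + 7)


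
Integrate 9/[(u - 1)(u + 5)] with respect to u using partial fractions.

Decompose: 9/[(u - 1)(u + 5)] = (3/2)/(u - 1) - (3/2)/(u + 5). Integrate each term: (3/2) ln|(u - 1)| - (3/2) ln|(u + 5)| + C


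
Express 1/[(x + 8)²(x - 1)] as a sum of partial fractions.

Cover-up at x=1: C = 1/(1 + 8)² = 1/81. Cover-up at x=-8: B = 1/(-8 - 1) = -1/9. Comparing x² coeff: A = -C = -1/81
Result: (-1/81)/(x + 8) - (1/9)/(x + 8)² + (1/81)/(x - 1)


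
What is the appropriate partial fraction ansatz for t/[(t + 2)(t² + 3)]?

Linear + irreducible quadratic: α/(t + 2) + (βt + γ)/(t² + 3)


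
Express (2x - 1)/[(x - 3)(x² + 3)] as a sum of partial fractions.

At x=3: α = (2·3 - 1)/(3² + 3) = 5/12. β = -α = -5/12, γ = 2 - 3·α = 3/4
Result: (5/12)/(x - 3) - ((5/12)x - 3/4)/(x² + 3)


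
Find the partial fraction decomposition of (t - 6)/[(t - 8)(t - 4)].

At t=8: A = (1·8 - 6)/(8 - 4) = 1/2. At t=4: B = (1·4 - 6)/(4 - 8) = 1/2
Result: (1/2)/(t - 8) + (1/2)/(t - 4)


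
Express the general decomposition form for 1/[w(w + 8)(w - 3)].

Three distinct linear factors: α/w + β/(w + 8) + γ/(w - 3)


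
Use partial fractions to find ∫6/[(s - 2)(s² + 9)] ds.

Cover-up at s=2: α = 6/(2²+9) = 6/13. Coeff matching: β = -6/13, γ = -12/13. Decomposition: (6/13)/(s - 2) - ((6/13)s + 12/13)/(s² + 9). Integrate: linear → ln, quadratic → (1/2)ln + arctan: (6/13) ln|(s - 2)| - (3/13) ln(s² + 9) - (4/13) arctan(s/3) + C


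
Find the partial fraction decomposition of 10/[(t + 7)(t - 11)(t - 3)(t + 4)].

Using Heaviside cover-up: (-1/54)/(t + 7) + (1/216)/(t - 11) - (1/56)/(t - 3) + (2/63)/(t + 4)


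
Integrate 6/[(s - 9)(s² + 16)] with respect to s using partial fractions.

Cover-up at s=9: A = 6/(9²+16) = 6/97. Coeff matching: B = -6/97, C = -54/97. Decomposition: (6/97)/(s - 9) - ((6/97)s + 54/97)/(s² + 16). Integrate: linear → ln, quadratic → (1/2)ln + arctan: (6/97) ln|(s - 9)| - (3/97) ln(s² + 16) - (27/194) arctan(s/4) + C


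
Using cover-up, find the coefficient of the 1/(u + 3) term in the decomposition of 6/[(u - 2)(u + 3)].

Cover (u + 3), set u=-3: 6/((u - 2) at u=-3) = 6/(-5) = -6/5


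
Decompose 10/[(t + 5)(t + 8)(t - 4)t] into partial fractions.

Using Heaviside cover-up: (2/27)/(t + 5) - (5/144)/(t + 8) + (5/216)/(t - 4) - (1/16)/t


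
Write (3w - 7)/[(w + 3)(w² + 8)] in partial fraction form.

At w=-3: A = (3·(-3) - 7)/((-3)² + 8) = -16/17. B = -A = 16/17, C = 3 - (-3)·A = 3/17
Result: (-16/17)/(w + 3) + ((16/17)w + 3/17)/(w² + 8)


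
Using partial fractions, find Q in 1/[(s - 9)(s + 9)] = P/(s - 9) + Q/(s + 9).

Cover-up at s = -9: Q = 1/(-9 - 9) = -1/18


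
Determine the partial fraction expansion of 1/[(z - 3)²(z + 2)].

Cover-up at z=-2: C = 1/(-2 - 3)² = 1/25. Cover-up at z=3: B = 1/(3 + 2) = 1/5. Comparing z² coeff: A = -C = -1/25
Result: (-1/25)/(z - 3) + (1/5)/(z - 3)² + (1/25)/(z + 2)


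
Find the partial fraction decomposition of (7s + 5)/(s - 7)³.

(7s + 5) = α(s - 7)² + β(s - 7) + γ. At s = 7: γ = 7·7 + 5 = 54. Coefficients: α = 0, β = 7
Result: 7/(s - 7)² + 54/(s - 7)³


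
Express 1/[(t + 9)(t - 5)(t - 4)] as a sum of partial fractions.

Using cover-up method: P = 1/182, Q = 1/14, R = -1/13
Result: (1/182)/(t + 9) + (1/14)/(t - 5) - (1/13)/(t - 4)


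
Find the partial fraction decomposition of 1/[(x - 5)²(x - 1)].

Cover-up at x=1: C = 1/(1 - 5)² = 1/16. Cover-up at x=5: B = 1/(5 - 1) = 1/4. Comparing x² coeff: A = -C = -1/16
Result: (-1/16)/(x - 5) + (1/4)/(x - 5)² + (1/16)/(x - 1)


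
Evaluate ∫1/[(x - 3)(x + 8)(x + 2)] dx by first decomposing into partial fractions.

Cover-up: α = 1/55, β = 1/66, γ = -1/30. Decomposition: (1/55)/(x - 3) + (1/66)/(x + 8) - (1/30)/(x + 2). Integrate each term: (1/55) ln|(x - 3)| + (1/66) ln|(x + 8)| - (1/30) ln|(x + 2)| + C


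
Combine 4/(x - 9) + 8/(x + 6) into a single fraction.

Common denominator (x - 9)(x + 6). Numerator: 4(x + 6) + 8(x - 9) = (4x + 24) + (8x - 72) = 12x - 48
Result: (12x - 48)/[(x - 9)(x + 6)]


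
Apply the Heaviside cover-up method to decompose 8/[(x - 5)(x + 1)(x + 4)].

Cover (x - 5), x=5: P = 8/[(5 + 1)(5 + 4)] = 4/27. Cover (x + 1), x=-1: Q = 8/[(-1 - 5)(-1 + 4)] = -4/9. Cover (x + 4), x=-4: R = 8/[(-4 - 5)(-4 + 1)] = 8/27.
Result: (4/27)/(x - 5) - (4/9)/(x + 1) + (8/27)/(x + 4)


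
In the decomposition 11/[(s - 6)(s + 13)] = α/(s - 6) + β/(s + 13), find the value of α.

Cover-up at s = 6: α = 11/(6 + 13) = 11/19


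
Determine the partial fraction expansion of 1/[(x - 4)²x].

Cover-up at x=0: γ = 1/(0 - 4)² = 1/16. Cover-up at x=4: β = 1/(4 - 0) = 1/4. Comparing x² coeff: α = -γ = -1/16
Result: (-1/16)/(x - 4) + (1/4)/(x - 4)² + (1/16)/x


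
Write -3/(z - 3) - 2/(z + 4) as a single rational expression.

Common denominator (z - 3)(z + 4). Numerator: -3(z + 4) - 2(z - 3) = (-3z - 12) - (2z - 6) = -5z - 6
Result: (-5z - 6)/[(z - 3)(z + 4)]


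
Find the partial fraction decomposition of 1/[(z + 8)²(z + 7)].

Cover-up at z=-7: R = 1/(-7 + 8)² = 1. Cover-up at z=-8: Q = 1/(-8 + 7) = -1. Comparing z² coeff: P = -R = -1
Result: -1/(z + 8) - 1/(z + 8)² + 1/(z + 7)


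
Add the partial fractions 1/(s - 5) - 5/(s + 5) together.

Common denominator (s - 5)(s + 5). Numerator: 1(s + 5) - 5(s - 5) = (s + 5) - (5s - 25) = -4s + 30
Result: (-4s + 30)/[(s - 5)(s + 5)]


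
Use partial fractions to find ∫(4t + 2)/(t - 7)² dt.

Decompose: P = 4, Q = 4·7 + 2 = 30, so (4t + 2)/(t - 7)² = 4/(t - 7) + 30/(t - 7)². Integrate: ∫ P/(t - 7) dt = 4 ln|(t - 7)|; ∫ Q/(t - 7)² dt = -30/(t - 7). Sum: 4 ln|(t - 7)| - 30/(t - 7) + C


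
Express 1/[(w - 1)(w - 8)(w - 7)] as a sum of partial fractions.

Using cover-up method: A = 1/42, B = 1/7, C = -1/6
Result: (1/42)/(w - 1) + (1/7)/(w - 8) - (1/6)/(w - 7)


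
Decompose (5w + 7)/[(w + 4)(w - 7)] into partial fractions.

At w=-4: A = (5·(-4) + 7)/(-4 - 7) = 13/11. At w=7: B = (5·7 + 7)/(7 + 4) = 42/11
Result: (13/11)/(w + 4) + (42/11)/(w - 7)


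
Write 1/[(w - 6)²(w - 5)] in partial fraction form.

Cover-up at w=5: γ = 1/(5 - 6)² = 1. Cover-up at w=6: β = 1/(6 - 5) = 1. Comparing w² coeff: α = -γ = -1
Result: -1/(w - 6) + 1/(w - 6)² + 1/(w - 5)


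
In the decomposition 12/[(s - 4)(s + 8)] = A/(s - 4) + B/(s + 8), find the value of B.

Cover-up at s = -8: B = 12/(-8 - 4) = -12/12 = -1


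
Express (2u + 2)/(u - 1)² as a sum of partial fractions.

(2u + 2) = P(u - 1) + Q. At u = 1: Q = 2·1 + 2 = 4. Coeff of u: P = 2
Result: 2/(u - 1) + 4/(u - 1)²


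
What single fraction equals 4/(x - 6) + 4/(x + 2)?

Common denominator (x - 6)(x + 2). Numerator: 4(x + 2) + 4(x - 6) = (4x + 8) + (4x - 24) = 8x - 16
Result: (8x - 16)/[(x - 6)(x + 2)]


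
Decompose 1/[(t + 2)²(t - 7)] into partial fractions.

Cover-up at t=7: γ = 1/(7 + 2)² = 1/81. Cover-up at t=-2: β = 1/(-2 - 7) = -1/9. Comparing t² coeff: α = -γ = -1/81
Result: (-1/81)/(t + 2) - (1/9)/(t + 2)² + (1/81)/(t - 7)


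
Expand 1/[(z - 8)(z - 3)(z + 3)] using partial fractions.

Using cover-up method: A = 1/55, B = -1/30, C = 1/66
Result: (1/55)/(z - 8) - (1/30)/(z - 3) + (1/66)/(z + 3)


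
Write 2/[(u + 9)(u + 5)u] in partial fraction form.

Using cover-up method: A = 1/18, B = -1/10, C = 2/45
Result: (1/18)/(u + 9) - (1/10)/(u + 5) + (2/45)/u


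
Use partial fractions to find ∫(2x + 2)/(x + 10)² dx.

Decompose: α = 2, β = 2·(-10) + 2 = -18, so (2x + 2)/(x + 10)² = 2/(x + 10) - 18/(x + 10)². Integrate: ∫ α/(x + 10) dx = 2 ln|(x + 10)|; ∫ β/(x + 10)² dx = 18/(x + 10). Sum: 2 ln|(x + 10)| + 18/(x + 10) + C


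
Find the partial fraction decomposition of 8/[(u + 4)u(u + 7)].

Using cover-up method: A = -2/3, B = 2/7, C = 8/21
Result: (-2/3)/(u + 4) + (2/7)/u + (8/21)/(u + 7)


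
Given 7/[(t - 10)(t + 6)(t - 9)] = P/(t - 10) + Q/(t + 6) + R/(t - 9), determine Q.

Cover-up at t = -6: Q = 7/[(-6 - 10)(-6 - 9)] = 7/[(-16)(-15)] = 7/240


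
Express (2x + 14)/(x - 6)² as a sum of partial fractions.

(2x + 14) = α(x - 6) + β. At x = 6: β = 2·6 + 14 = 26. Coeff of x: α = 2
Result: 2/(x - 6) + 26/(x - 6)²


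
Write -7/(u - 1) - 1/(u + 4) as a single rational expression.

Common denominator (u - 1)(u + 4). Numerator: -7(u + 4) - 1(u - 1) = (-7u - 28) - (u - 1) = -8u - 27
Result: (-8u - 27)/[(u - 1)(u + 4)]


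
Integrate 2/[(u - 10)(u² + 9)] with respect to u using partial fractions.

Cover-up at u=10: α = 2/(10²+9) = 2/109. Coeff matching: β = -2/109, γ = -20/109. Decomposition: (2/109)/(u - 10) - ((2/109)u + 20/109)/(u² + 9). Integrate: linear → ln, quadratic → (1/2)ln + arctan: (2/109) ln|(u - 10)| - (1/109) ln(u² + 9) - (20/327) arctan(u/3) + C


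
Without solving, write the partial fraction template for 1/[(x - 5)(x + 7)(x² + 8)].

Two linear + quadratic: P/(x - 5) + Q/(x + 7) + (Rx + S)/(x² + 8)


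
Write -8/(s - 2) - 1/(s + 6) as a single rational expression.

Common denominator (s - 2)(s + 6). Numerator: -8(s + 6) - 1(s - 2) = (-8s - 48) - (s - 2) = -9s - 46
Result: (-9s - 46)/[(s - 2)(s + 6)]


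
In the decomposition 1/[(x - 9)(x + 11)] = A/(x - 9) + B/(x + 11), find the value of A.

Cover-up at x = 9: A = 1/(9 + 11) = 1/20


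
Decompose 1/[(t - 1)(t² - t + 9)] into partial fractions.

Cover-up at t = 1: P = 1/(1² - 1·1 + 9) = 1/9. Then Q = -P = -1/9, R = -P·(-1 + 1) = 0
Result: (1/9)/(t - 1) - ((1/9)t)/(t² - t + 9)


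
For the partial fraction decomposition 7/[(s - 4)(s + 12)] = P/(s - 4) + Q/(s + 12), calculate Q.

Cover-up at s = -12: Q = 7/(-12 - 4) = -7/16


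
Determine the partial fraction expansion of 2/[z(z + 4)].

2/z(z + 4) = P/z + Q/(z + 4). P = 2/(0 + 4) = 1/2, Q = 2/(-4 - 0) = -1/2
Result: (1/2)/z - (1/2)/(z + 4)


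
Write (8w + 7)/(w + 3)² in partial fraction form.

(8w + 7) = α(w + 3) + β. At w = -3: β = 8·(-3) + 7 = -17. Coeff of w: α = 8
Result: 8/(w + 3) - 17/(w + 3)²


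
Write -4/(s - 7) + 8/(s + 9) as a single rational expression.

Common denominator (s - 7)(s + 9). Numerator: -4(s + 9) + 8(s - 7) = (-4s - 36) + (8s - 56) = 4s - 92
Result: (4s - 92)/[(s - 7)(s + 9)]


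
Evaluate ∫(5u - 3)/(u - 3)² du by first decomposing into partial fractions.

Decompose: α = 5, β = 5·3 - 3 = 12, so (5u - 3)/(u - 3)² = 5/(u - 3) + 12/(u - 3)². Integrate: ∫ α/(u - 3) du = 5 ln|(u - 3)|; ∫ β/(u - 3)² du = -12/(u - 3). Sum: 5 ln|(u - 3)| - 12/(u - 3) + C


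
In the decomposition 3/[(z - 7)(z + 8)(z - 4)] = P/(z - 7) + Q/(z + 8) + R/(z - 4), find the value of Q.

Cover-up at z = -8: Q = 3/[(-8 - 7)(-8 - 4)] = 3/[(-15)(-12)] = 3/180 = 1/60


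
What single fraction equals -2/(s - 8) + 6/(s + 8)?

Common denominator (s - 8)(s + 8). Numerator: -2(s + 8) + 6(s - 8) = (-2s - 16) + (6s - 48) = 4s - 64
Result: (4s - 64)/[(s - 8)(s + 8)]


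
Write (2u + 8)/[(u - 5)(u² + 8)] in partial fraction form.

At u=5: A = (2·5 + 8)/(5² + 8) = 6/11. B = -A = -6/11, C = 2 - 5·A = -8/11
Result: (6/11)/(u - 5) - ((6/11)u + 8/11)/(u² + 8)


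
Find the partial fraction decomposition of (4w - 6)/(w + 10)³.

(4w - 6) = A(w + 10)² + B(w + 10) + C. At w = -10: C = 4·(-10) - 6 = -46. Coefficients: A = 0, B = 4
Result: 4/(w + 10)² - 46/(w + 10)³


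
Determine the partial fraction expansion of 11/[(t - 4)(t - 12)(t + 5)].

Using cover-up method: P = -11/72, Q = 11/136, R = 11/153
Result: (-11/72)/(t - 4) + (11/136)/(t - 12) + (11/153)/(t + 5)


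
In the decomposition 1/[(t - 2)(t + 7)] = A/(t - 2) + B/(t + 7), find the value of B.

Cover-up at t = -7: B = 1/(-7 - 2) = -1/9


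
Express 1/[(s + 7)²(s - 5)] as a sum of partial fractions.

Cover-up at s=5: R = 1/(5 + 7)² = 1/144. Cover-up at s=-7: Q = 1/(-7 - 5) = -1/12. Comparing s² coeff: P = -R = -1/144
Result: (-1/144)/(s + 7) - (1/12)/(s + 7)² + (1/144)/(s - 5)


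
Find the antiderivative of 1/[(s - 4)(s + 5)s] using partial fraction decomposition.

Cover-up: α = 1/36, β = 1/45, γ = -1/20. Decomposition: (1/36)/(s - 4) + (1/45)/(s + 5) - (1/20)/s. Integrate each term: (1/36) ln|(s - 4)| + (1/45) ln|(s + 5)| - (1/20) ln|s| + C


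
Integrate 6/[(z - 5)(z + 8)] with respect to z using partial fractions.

Decompose: 6/[(z - 5)(z + 8)] = (6/13)/(z - 5) - (6/13)/(z + 8). Integrate each term: (6/13) ln|(z - 5)| - (6/13) ln|(z + 8)| + C


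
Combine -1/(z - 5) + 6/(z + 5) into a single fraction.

Common denominator (z - 5)(z + 5). Numerator: -1(z + 5) + 6(z - 5) = (-z - 5) + (6z - 30) = 5z - 35
Result: (5z - 35)/[(z - 5)(z + 5)]


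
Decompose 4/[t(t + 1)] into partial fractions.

4/t(t + 1) = A/t + B/(t + 1). A = 4/(0 + 1) = 4, B = 4/(-1 - 0) = -4
Result: 4/t - 4/(t + 1)


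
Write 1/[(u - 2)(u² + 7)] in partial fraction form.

Cover-up at u = 2: α = 1/(2² + 7) = 1/11. Then β = -α = -1/11, γ = -α·(0 + 2) = -2/11
Result: (1/11)/(u - 2) - ((1/11)u + 2/11)/(u² + 7)


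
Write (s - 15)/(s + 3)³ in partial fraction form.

(s - 15) = A(s + 3)² + B(s + 3) + C. At s = -3: C = 1·(-3) - 15 = -18. Coefficients: A = 0, B = 1
Result: 1/(s + 3)² - 18/(s + 3)³


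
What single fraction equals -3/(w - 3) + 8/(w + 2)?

Common denominator (w - 3)(w + 2). Numerator: -3(w + 2) + 8(w - 3) = (-3w - 6) + (8w - 24) = 5w - 30
Result: (5w - 30)/[(w - 3)(w + 2)]


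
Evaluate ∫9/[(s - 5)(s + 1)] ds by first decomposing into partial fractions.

Decompose: 9/[(s - 5)(s + 1)] = (3/2)/(s - 5) - (3/2)/(s + 1). Integrate each term: (3/2) ln|(s - 5)| - (3/2) ln|(s + 1)| + C


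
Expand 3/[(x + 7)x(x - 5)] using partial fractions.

Using cover-up method: A = 1/28, B = -3/35, C = 1/20
Result: (1/28)/(x + 7) - (3/35)/x + (1/20)/(x - 5)


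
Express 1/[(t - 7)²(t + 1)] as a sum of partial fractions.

Cover-up at t=-1: γ = 1/(-1 - 7)² = 1/64. Cover-up at t=7: β = 1/(7 + 1) = 1/8. Comparing t² coeff: α = -γ = -1/64
Result: (-1/64)/(t - 7) + (1/8)/(t - 7)² + (1/64)/(t + 1)


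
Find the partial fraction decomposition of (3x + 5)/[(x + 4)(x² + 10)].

At x=-4: P = (3·(-4) + 5)/((-4)² + 10) = -7/26. Q = -P = 7/26, R = 3 - (-4)·P = 25/13
Result: (-7/26)/(x + 4) + ((7/26)x + 25/13)/(x² + 10)


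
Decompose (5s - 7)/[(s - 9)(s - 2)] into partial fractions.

At s=9: α = (5·9 - 7)/(9 - 2) = 38/7. At s=2: β = (5·2 - 7)/(2 - 9) = -3/7
Result: (38/7)/(s - 9) - (3/7)/(s - 2)


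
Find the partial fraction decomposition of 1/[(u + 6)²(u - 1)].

Cover-up at u=1: C = 1/(1 + 6)² = 1/49. Cover-up at u=-6: B = 1/(-6 - 1) = -1/7. Comparing u² coeff: A = -C = -1/49
Result: (-1/49)/(u + 6) - (1/7)/(u + 6)² + (1/49)/(u - 1)


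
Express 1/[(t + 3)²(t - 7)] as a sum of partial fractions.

Cover-up at t=7: γ = 1/(7 + 3)² = 1/100. Cover-up at t=-3: β = 1/(-3 - 7) = -1/10. Comparing t² coeff: α = -γ = -1/100
Result: (-1/100)/(t + 3) - (1/10)/(t + 3)² + (1/100)/(t - 7)


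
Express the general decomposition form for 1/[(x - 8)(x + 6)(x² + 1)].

Two linear + quadratic: A/(x - 8) + B/(x + 6) + (Cx + D)/(x² + 1)


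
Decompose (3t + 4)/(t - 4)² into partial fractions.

(3t + 4) = α(t - 4) + β. At t = 4: β = 3·4 + 4 = 16. Coeff of t: α = 3
Result: 3/(t - 4) + 16/(t - 4)²


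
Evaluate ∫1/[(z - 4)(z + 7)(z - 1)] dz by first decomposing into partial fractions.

Cover-up: A = 1/33, B = 1/88, C = -1/24. Decomposition: (1/33)/(z - 4) + (1/88)/(z + 7) - (1/24)/(z - 1). Integrate each term: (1/33) ln|(z - 4)| + (1/88) ln|(z + 7)| - (1/24) ln|(z - 1)| + C


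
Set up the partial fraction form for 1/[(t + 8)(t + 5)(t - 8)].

Three distinct linear factors: A/(t + 8) + B/(t + 5) + C/(t - 8)


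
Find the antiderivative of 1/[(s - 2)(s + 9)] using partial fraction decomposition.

Decompose: 1/[(s - 2)(s + 9)] = (1/11)/(s - 2) - (1/11)/(s + 9). Integrate each term: (1/11) ln|(s - 2)| - (1/11) ln|(s + 9)| + C


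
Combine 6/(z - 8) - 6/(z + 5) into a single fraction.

Common denominator (z - 8)(z + 5). Numerator: 6(z + 5) - 6(z - 8) = (6z + 30) - (6z - 48) = 78
Result: (78)/[(z - 8)(z + 5)]


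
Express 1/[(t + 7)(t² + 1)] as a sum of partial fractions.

Cover-up at t = -7: α = 1/((-7)² + 1) = 1/50. Then β = -α = -1/50, γ = -α·(0 - 7) = 7/50
Result: (1/50)/(t + 7) - ((1/50)t - 7/50)/(t² + 1)


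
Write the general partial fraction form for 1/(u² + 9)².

Repeated quadratic factor: (Au + B)/(u² + 9) + (Cu + D)/(u² + 9)²


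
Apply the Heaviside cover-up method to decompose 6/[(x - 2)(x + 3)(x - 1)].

Cover (x - 2), x=2: P = 6/[(2 + 3)(2 - 1)] = 6/5. Cover (x + 3), x=-3: Q = 6/[(-3 - 2)(-3 - 1)] = 3/10. Cover (x - 1), x=1: R = 6/[(1 - 2)(1 + 3)] = -3/2.
Result: (6/5)/(x - 2) + (3/10)/(x + 3) - (3/2)/(x - 1)


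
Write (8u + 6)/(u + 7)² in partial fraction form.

(8u + 6) = α(u + 7) + β. At u = -7: β = 8·(-7) + 6 = -50. Coeff of u: α = 8
Result: 8/(u + 7) - 50/(u + 7)²


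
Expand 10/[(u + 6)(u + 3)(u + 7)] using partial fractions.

Using cover-up method: α = -10/3, β = 5/6, γ = 5/2
Result: (-10/3)/(u + 6) + (5/6)/(u + 3) + (5/2)/(u + 7)


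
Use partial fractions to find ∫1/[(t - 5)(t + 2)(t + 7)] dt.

Cover-up: A = 1/84, B = -1/35, C = 1/60. Decomposition: (1/84)/(t - 5) - (1/35)/(t + 2) + (1/60)/(t + 7). Integrate each term: (1/84) ln|(t - 5)| - (1/35) ln|(t + 2)| + (1/60) ln|(t + 7)| + C


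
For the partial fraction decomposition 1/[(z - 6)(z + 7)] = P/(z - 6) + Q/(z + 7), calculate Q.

Cover-up at z = -7: Q = 1/(-7 - 6) = -1/13


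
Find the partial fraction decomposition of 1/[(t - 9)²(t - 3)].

Cover-up at t=3: R = 1/(3 - 9)² = 1/36. Cover-up at t=9: Q = 1/(9 - 3) = 1/6. Comparing t² coeff: P = -R = -1/36
Result: (-1/36)/(t - 9) + (1/6)/(t - 9)² + (1/36)/(t - 3)


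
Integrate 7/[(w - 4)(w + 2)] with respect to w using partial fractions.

Decompose: 7/[(w - 4)(w + 2)] = (7/6)/(w - 4) - (7/6)/(w + 2). Integrate each term: (7/6) ln|(w - 4)| - (7/6) ln|(w + 2)| + C


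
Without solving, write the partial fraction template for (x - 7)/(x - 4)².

Repeated linear factor: α/(x - 4) + β/(x - 4)²


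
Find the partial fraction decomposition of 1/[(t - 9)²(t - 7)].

Cover-up at t=7: C = 1/(7 - 9)² = 1/4. Cover-up at t=9: B = 1/(9 - 7) = 1/2. Comparing t² coeff: A = -C = -1/4
Result: (-1/4)/(t - 9) + (1/2)/(t - 9)² + (1/4)/(t - 7)


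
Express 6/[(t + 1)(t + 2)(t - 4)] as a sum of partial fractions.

Using cover-up method: A = -6/5, B = 1, C = 1/5
Result: (-6/5)/(t + 1) + 1/(t + 2) + (1/5)/(t - 4)


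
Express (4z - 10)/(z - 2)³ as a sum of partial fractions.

(4z - 10) = α(z - 2)² + β(z - 2) + γ. At z = 2: γ = 4·2 - 10 = -2. Coefficients: α = 0, β = 4
Result: 4/(z - 2)² - 2/(z - 2)³


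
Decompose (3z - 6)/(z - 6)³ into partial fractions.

(3z - 6) = P(z - 6)² + Q(z - 6) + R. At z = 6: R = 3·6 - 6 = 12. Coefficients: P = 0, Q = 3
Result: 3/(z - 6)² + 12/(z - 6)³


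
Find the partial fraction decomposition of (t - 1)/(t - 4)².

(t - 1) = A(t - 4) + B. At t = 4: B = 1·4 - 1 = 3. Coeff of t: A = 1
Result: 1/(t - 4) + 3/(t - 4)²


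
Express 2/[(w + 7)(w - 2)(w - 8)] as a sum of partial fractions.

Using cover-up method: α = 2/135, β = -1/27, γ = 1/45
Result: (2/135)/(w + 7) - (1/27)/(w - 2) + (1/45)/(w - 8)


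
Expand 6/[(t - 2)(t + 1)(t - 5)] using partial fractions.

Using cover-up method: A = -2/3, B = 1/3, C = 1/3
Result: (-2/3)/(t - 2) + (1/3)/(t + 1) + (1/3)/(t - 5)


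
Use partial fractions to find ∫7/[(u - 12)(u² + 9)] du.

Cover-up at u=12: A = 7/(12²+9) = 7/153. Coeff matching: B = -7/153, C = -28/51. Decomposition: (7/153)/(u - 12) - ((7/153)u + 28/51)/(u² + 9). Integrate: linear → ln, quadratic → (1/2)ln + arctan: (7/153) ln|(u - 12)| - (7/306) ln(u² + 9) - (28/153) arctan(u/3) + C


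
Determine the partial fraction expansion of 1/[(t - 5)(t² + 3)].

Cover-up at t = 5: P = 1/(5² + 3) = 1/28. Then Q = -P = -1/28, R = -P·(0 + 5) = -5/28
Result: (1/28)/(t - 5) - ((1/28)t + 5/28)/(t² + 3)


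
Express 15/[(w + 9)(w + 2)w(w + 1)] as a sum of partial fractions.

Using Heaviside cover-up: (-5/168)/(w + 9) + (15/14)/(w + 2) + (5/6)/w - (15/8)/(w + 1)


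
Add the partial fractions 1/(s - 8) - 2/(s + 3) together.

Common denominator (s - 8)(s + 3). Numerator: 1(s + 3) - 2(s - 8) = (s + 3) - (2s - 16) = -s + 19
Result: (-s + 19)/[(s - 8)(s + 3)]


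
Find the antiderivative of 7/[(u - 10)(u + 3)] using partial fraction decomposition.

Decompose: 7/[(u - 10)(u + 3)] = (7/13)/(u - 10) - (7/13)/(u + 3). Integrate each term: (7/13) ln|(u - 10)| - (7/13) ln|(u + 3)| + C


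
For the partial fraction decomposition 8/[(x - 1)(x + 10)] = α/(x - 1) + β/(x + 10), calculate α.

Cover-up at x = 1: α = 8/(1 + 10) = 8/11


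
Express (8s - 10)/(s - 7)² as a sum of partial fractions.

(8s - 10) = A(s - 7) + B. At s = 7: B = 8·7 - 10 = 46. Coeff of s: A = 8
Result: 8/(s - 7) + 46/(s - 7)²


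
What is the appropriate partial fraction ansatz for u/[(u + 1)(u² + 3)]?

Linear + irreducible quadratic: α/(u + 1) + (βu + γ)/(u² + 3)


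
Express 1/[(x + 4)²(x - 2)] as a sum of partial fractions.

Cover-up at x=2: γ = 1/(2 + 4)² = 1/36. Cover-up at x=-4: β = 1/(-4 - 2) = -1/6. Comparing x² coeff: α = -γ = -1/36
Result: (-1/36)/(x + 4) - (1/6)/(x + 4)² + (1/36)/(x - 2)


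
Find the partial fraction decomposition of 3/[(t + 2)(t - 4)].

3/(t + 2)(t - 4) = α/(t + 2) + β/(t - 4). α = 3/(-2 - 4) = -1/2, β = 3/(4 + 2) = 1/2
Result: (-1/2)/(t + 2) + (1/2)/(t - 4)


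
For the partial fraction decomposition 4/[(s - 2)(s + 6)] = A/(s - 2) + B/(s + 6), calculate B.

Cover-up at s = -6: B = 4/(-6 - 2) = -4/8 = -1/2


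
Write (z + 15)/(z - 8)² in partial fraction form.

(z + 15) = α(z - 8) + β. At z = 8: β = 1·8 + 15 = 23. Coeff of z: α = 1
Result: 1/(z - 8) + 23/(z - 8)²


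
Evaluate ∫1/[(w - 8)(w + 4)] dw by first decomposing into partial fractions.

Decompose: 1/[(w - 8)(w + 4)] = (1/12)/(w - 8) - (1/12)/(w + 4). Integrate each term: (1/12) ln|(w - 8)| - (1/12) ln|(w + 4)| + C


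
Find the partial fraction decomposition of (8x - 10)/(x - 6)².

(8x - 10) = P(x - 6) + Q. At x = 6: Q = 8·6 - 10 = 38. Coeff of x: P = 8
Result: 8/(x - 6) + 38/(x - 6)²


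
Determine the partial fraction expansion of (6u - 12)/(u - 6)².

(6u - 12) = A(u - 6) + B. At u = 6: B = 6·6 - 12 = 24. Coeff of u: A = 6
Result: 6/(u - 6) + 24/(u - 6)²


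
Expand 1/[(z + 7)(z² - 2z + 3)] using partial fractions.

Cover-up at z = -7: α = 1/((-7)² - 2·(-7) + 3) = 1/66. Then β = -α = -1/66, γ = -α·(-2 - 7) = 3/22
Result: (1/66)/(z + 7) - ((1/66)z - 3/22)/(z² - 2z + 3)


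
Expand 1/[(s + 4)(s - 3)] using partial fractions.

1/(s + 4)(s - 3) = A/(s + 4) + B/(s - 3). A = 1/(-4 - 3) = -1/7, B = 1/(3 + 4) = 1/7
Result: (-1/7)/(s + 4) + (1/7)/(s - 3)


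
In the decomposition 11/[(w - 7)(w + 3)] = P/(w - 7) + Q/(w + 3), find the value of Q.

Cover-up at w = -3: Q = 11/(-3 - 7) = -11/10


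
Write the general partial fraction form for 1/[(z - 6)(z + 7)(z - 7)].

Three distinct linear factors: A/(z - 6) + B/(z + 7) + C/(z - 7)


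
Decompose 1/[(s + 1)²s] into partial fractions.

Cover-up at s=0: R = 1/(0 + 1)² = 1. Cover-up at s=-1: Q = 1/(-1 - 0) = -1. Comparing s² coeff: P = -R = -1
Result: -1/(s + 1) - 1/(s + 1)² + 1/s


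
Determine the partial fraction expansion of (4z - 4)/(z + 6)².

(4z - 4) = P(z + 6) + Q. At z = -6: Q = 4·(-6) - 4 = -28. Coeff of z: P = 4
Result: 4/(z + 6) - 28/(z + 6)²


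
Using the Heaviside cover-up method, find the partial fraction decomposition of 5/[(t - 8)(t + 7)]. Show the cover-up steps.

Cover (t - 8): set t=8, get A = 5/(8 + 7) = 1/3. Cover (t + 7): set t=-7, get B = 5/(-7 - 8) = -1/3.
Result: (1/3)/(t - 8) - (1/3)/(t + 7)


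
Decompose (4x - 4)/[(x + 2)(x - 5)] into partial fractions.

At x=-2: α = (4·(-2) - 4)/(-2 - 5) = 12/7. At x=5: β = (4·5 - 4)/(5 + 2) = 16/7
Result: (12/7)/(x + 2) + (16/7)/(x - 5)


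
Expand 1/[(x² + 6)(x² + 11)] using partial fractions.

Coefficient matching gives α = γ = 0, β = 1/(11-6) = 1/5, δ = -β = -1/5
Result: (1/5)/(x² + 6) - (1/5)/(x² + 11)


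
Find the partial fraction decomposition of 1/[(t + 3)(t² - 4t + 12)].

Cover-up at t = -3: A = 1/((-3)² - 4·(-3) + 12) = 1/33. Then B = -A = -1/33, C = -A·(-4 - 3) = 7/33
Result: (1/33)/(t + 3) - ((1/33)t - 7/33)/(t² - 4t + 12)


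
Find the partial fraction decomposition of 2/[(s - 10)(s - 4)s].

Using cover-up method: P = 1/30, Q = -1/12, R = 1/20
Result: (1/30)/(s - 10) - (1/12)/(s - 4) + (1/20)/s


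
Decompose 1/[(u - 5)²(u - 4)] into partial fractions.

Cover-up at u=4: R = 1/(4 - 5)² = 1. Cover-up at u=5: Q = 1/(5 - 4) = 1. Comparing u² coeff: P = -R = -1
Result: -1/(u - 5) + 1/(u - 5)² + 1/(u - 4)


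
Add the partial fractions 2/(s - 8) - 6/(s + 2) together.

Common denominator (s - 8)(s + 2). Numerator: 2(s + 2) - 6(s - 8) = (2s + 4) - (6s - 48) = -4s + 52
Result: (-4s + 52)/[(s - 8)(s + 2)]


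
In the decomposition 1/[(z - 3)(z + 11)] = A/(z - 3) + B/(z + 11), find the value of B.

Cover-up at z = -11: B = 1/(-11 - 3) = -1/14


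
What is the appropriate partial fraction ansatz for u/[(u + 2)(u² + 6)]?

Linear + irreducible quadratic: P/(u + 2) + (Qu + R)/(u² + 6)


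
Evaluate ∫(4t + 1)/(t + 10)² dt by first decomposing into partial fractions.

Decompose: P = 4, Q = 4·(-10) + 1 = -39, so (4t + 1)/(t + 10)² = 4/(t + 10) - 39/(t + 10)². Integrate: ∫ P/(t + 10) dt = 4 ln|(t + 10)|; ∫ Q/(t + 10)² dt = 39/(t + 10). Sum: 4 ln|(t + 10)| + 39/(t + 10) + C


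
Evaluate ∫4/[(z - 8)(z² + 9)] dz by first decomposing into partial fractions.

Cover-up at z=8: P = 4/(8²+9) = 4/73. Coeff matching: Q = -4/73, R = -32/73. Decomposition: (4/73)/(z - 8) - ((4/73)z + 32/73)/(z² + 9). Integrate: linear → ln, quadratic → (1/2)ln + arctan: (4/73) ln|(z - 8)| - (2/73) ln(z² + 9) - (32/219) arctan(z/3) + C


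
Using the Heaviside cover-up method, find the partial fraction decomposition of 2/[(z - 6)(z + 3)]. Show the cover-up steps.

Cover (z - 6): set z=6, get A = 2/(6 + 3) = 2/9. Cover (z + 3): set z=-3, get B = 2/(-3 - 6) = -2/9.
Result: (2/9)/(z - 6) - (2/9)/(z + 3)


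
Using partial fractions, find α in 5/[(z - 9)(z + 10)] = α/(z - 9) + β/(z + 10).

Cover-up at z = 9: α = 5/(9 + 10) = 5/19


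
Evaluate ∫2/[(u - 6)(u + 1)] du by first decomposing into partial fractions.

Decompose: 2/[(u - 6)(u + 1)] = (2/7)/(u - 6) - (2/7)/(u + 1). Integrate each term: (2/7) ln|(u - 6)| - (2/7) ln|(u + 1)| + C


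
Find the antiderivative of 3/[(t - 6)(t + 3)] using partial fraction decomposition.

Decompose: 3/[(t - 6)(t + 3)] = (1/3)/(t - 6) - (1/3)/(t + 3). Integrate each term: (1/3) ln|(t - 6)| - (1/3) ln|(t + 3)| + C


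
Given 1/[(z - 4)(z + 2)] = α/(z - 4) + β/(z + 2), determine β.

Cover-up at z = -2: β = 1/(-2 - 4) = -1/6


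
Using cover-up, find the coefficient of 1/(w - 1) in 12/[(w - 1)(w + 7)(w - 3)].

Cover (w - 1), set w=1: 12/[(1 + 7)(1 - 3)] = -3/4


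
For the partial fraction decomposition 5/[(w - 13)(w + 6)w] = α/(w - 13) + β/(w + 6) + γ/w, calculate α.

Cover-up at w = 13: α = 5/[(13 + 6)(13 - 0)] = 5/[(19)(13)] = 5/247


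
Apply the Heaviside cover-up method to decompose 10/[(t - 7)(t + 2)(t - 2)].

Cover (t - 7), t=7: α = 10/[(7 + 2)(7 - 2)] = 2/9. Cover (t + 2), t=-2: β = 10/[(-2 - 7)(-2 - 2)] = 5/18. Cover (t - 2), t=2: γ = 10/[(2 - 7)(2 + 2)] = -1/2.
Result: (2/9)/(t - 7) + (5/18)/(t + 2) - (1/2)/(t - 2)


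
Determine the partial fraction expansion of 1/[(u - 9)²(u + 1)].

Cover-up at u=-1: R = 1/(-1 - 9)² = 1/100. Cover-up at u=9: Q = 1/(9 + 1) = 1/10. Comparing u² coeff: P = -R = -1/100
Result: (-1/100)/(u - 9) + (1/10)/(u - 9)² + (1/100)/(u + 1)


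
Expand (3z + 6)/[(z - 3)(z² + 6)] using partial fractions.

At z=3: P = (3·3 + 6)/(3² + 6) = 1. Q = -P = -1, R = 3 - 3·P = 0
Result: 1/(z - 3) - (z)/(z² + 6)


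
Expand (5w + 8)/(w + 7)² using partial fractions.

(5w + 8) = P(w + 7) + Q. At w = -7: Q = 5·(-7) + 8 = -27. Coeff of w: P = 5
Result: 5/(w + 7) - 27/(w + 7)²


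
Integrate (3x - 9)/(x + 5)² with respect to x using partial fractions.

Decompose: P = 3, Q = 3·(-5) - 9 = -24, so (3x - 9)/(x + 5)² = 3/(x + 5) - 24/(x + 5)². Integrate: ∫ P/(x + 5) dx = 3 ln|(x + 5)|; ∫ Q/(x + 5)² dx = 24/(x + 5). Sum: 3 ln|(x + 5)| + 24/(x + 5) + C


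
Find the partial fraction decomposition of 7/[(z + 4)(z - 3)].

7/(z + 4)(z - 3) = α/(z + 4) + β/(z - 3). α = 7/(-4 - 3) = -1, β = 7/(3 + 4) = 1
Result: -1/(z + 4) + 1/(z - 3)


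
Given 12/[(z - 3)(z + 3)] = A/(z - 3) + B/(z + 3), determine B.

Cover-up at z = -3: B = 12/(-3 - 3) = -12/6 = -2


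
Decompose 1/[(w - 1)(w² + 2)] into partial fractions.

Cover-up at w = 1: A = 1/(1² + 2) = 1/3. Then B = -A = -1/3, C = -A·(0 + 1) = -1/3
Result: (1/3)/(w - 1) - ((1/3)w + 1/3)/(w² + 2)


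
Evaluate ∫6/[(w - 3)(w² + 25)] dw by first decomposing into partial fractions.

Cover-up at w=3: A = 6/(3²+25) = 3/17. Coeff matching: B = -3/17, C = -9/17. Decomposition: (3/17)/(w - 3) - ((3/17)w + 9/17)/(w² + 25). Integrate: linear → ln, quadratic → (1/2)ln + arctan: (3/17) ln|(w - 3)| - (3/34) ln(w² + 25) - (9/85) arctan(w/5) + C


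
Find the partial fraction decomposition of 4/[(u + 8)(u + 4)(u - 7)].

Using cover-up method: P = 1/15, Q = -1/11, R = 4/165
Result: (1/15)/(u + 8) - (1/11)/(u + 4) + (4/165)/(u - 7)


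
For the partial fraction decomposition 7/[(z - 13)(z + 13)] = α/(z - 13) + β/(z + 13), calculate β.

Cover-up at z = -13: β = 7/(-13 - 13) = -7/26


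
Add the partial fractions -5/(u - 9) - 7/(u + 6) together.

Common denominator (u - 9)(u + 6). Numerator: -5(u + 6) - 7(u - 9) = (-5u - 30) - (7u - 63) = -12u + 33
Result: (-12u + 33)/[(u - 9)(u + 6)]


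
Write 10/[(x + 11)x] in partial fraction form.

10/(x + 11)x = P/(x + 11) + Q/x. P = 10/(-11 - 0) = -10/11, Q = 10/(0 + 11) = 10/11
Result: (-10/11)/(x + 11) + (10/11)/x


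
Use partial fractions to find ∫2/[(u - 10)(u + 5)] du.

Decompose: 2/[(u - 10)(u + 5)] = (2/15)/(u - 10) - (2/15)/(u + 5). Integrate each term: (2/15) ln|(u - 10)| - (2/15) ln|(u + 5)| + C
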